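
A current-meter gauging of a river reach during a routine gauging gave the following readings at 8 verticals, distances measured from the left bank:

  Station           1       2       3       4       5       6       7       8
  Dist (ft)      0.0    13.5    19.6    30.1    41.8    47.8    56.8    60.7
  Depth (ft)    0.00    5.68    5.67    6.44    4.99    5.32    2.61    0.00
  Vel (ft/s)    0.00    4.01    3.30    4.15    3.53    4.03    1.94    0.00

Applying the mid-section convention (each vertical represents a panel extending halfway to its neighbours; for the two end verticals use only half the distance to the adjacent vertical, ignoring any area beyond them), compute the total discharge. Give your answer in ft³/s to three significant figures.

1020 ft³/s

w_2 = (19.6 − 0.0)/2 = 9.8 ft; q_2 = 4.01 × 5.68 × 9.8 = 223.2 ft³/s
w_3 = (30.1 − 13.5)/2 = 8.3 ft; q_3 = 3.30 × 5.67 × 8.3 = 155.3 ft³/s
w_4 = (41.8 − 19.6)/2 = 11.1 ft; q_4 = 4.15 × 6.44 × 11.1 = 296.7 ft³/s
w_5 = (47.8 − 30.1)/2 = 8.85 ft; q_5 = 3.53 × 4.99 × 8.85 = 155.9 ft³/s
w_6 = (56.8 − 41.8)/2 = 7.5 ft; q_6 = 4.03 × 5.32 × 7.5 = 160.8 ft³/s
w_7 = (60.7 − 47.8)/2 = 6.45 ft; q_7 = 1.94 × 2.61 × 6.45 = 32.66 ft³/s
Stations 1, 8 contribute zero (depth or velocity is 0).
Q = Σ qᵢ = 1025 ft³/s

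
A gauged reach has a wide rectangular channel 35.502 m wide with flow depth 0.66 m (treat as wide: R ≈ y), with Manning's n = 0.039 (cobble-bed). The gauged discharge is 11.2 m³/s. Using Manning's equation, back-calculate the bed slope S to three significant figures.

0.000605

A = b·y = 35.502 × 0.66 = 23.43 m²
Wide channel: R ≈ y = 0.66 m
S = (Q·n / (1·A·R^(2/3)))² = (11.2×0.039 / (1×23.43×0.7580))² = 0.0006048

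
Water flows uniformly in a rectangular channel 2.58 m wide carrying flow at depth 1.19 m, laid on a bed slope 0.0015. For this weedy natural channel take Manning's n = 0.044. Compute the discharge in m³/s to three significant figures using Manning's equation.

A = b·y = 2.58 × 1.19 = 3.070 m²
P = b + 2y = 2.58 + 2×1.19 = 4.960 m
R = A/P = 3.070/4.960 = 0.6190 m
Q = (1/n)·A·R^(2/3)·S^(1/2) = (1/0.044) × 3.070 × 0.6190^(2/3) × 0.0015^(1/2) = 1.963 m³/s

1.96 m³/s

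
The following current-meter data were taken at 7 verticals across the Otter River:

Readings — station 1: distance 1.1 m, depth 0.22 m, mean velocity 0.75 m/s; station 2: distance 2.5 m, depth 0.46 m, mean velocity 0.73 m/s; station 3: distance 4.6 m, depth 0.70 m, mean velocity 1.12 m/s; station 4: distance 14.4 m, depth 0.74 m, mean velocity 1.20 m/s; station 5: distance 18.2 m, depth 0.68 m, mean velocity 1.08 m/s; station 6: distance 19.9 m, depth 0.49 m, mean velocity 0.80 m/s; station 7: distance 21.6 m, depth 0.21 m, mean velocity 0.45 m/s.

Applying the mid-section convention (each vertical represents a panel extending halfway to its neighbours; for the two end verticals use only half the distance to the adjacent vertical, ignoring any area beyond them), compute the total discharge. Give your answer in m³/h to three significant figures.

w_1 = (2.5 − 1.1)/2 = 0.7 m; q_1 = 0.75 × 0.22 × 0.7 = 0.1155 m³/s
w_2 = (4.6 − 1.1)/2 = 1.75 m; q_2 = 0.73 × 0.46 × 1.75 = 0.5877 m³/s
w_3 = (14.4 − 2.5)/2 = 5.95 m; q_3 = 1.12 × 0.70 × 5.95 = 4.665 m³/s
w_4 = (18.2 − 4.6)/2 = 6.8 m; q_4 = 1.20 × 0.74 × 6.8 = 6.038 m³/s
w_5 = (19.9 − 14.4)/2 = 2.75 m; q_5 = 1.08 × 0.68 × 2.75 = 2.020 m³/s
w_6 = (21.6 − 18.2)/2 = 1.7 m; q_6 = 0.80 × 0.49 × 1.7 = 0.6664 m³/s
w_7 = (21.6 − 19.9)/2 = 0.85 m; q_7 = 0.45 × 0.21 × 0.85 = 0.08033 m³/s
Q = Σ qᵢ = 14.17 m³/s
= 14.17 × 3600 = 51020 m³/h

51000 m³/h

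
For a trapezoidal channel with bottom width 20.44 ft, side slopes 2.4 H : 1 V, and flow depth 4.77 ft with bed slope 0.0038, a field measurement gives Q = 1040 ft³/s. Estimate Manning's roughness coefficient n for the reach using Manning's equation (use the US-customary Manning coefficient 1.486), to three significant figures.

0.0301

A = (b + z·y)·y = (20.44 + 2.4×4.77)×4.77 = 152.1 ft²
P = b + 2y√(1+z²) = 20.44 + 2×4.77×√(1+2.4²) = 45.24 ft
R = A/P = 152.1/45.24 = 3.362 ft
n = (1.486/Q)·A·R^(2/3)·S^(1/2) = (1.486/1040) × 152.1 × 2.244 × 0.06164 = 0.03007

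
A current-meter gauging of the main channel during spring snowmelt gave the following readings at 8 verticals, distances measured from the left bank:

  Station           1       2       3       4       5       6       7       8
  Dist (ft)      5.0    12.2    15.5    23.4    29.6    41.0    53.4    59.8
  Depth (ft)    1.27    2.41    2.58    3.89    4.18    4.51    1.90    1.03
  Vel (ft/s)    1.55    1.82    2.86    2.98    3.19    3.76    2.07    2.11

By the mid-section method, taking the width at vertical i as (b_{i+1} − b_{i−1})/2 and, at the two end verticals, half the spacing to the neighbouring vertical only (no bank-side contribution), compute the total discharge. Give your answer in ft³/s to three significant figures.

516 ft³/s

w_1 = (12.2 − 5.0)/2 = 3.6 ft; q_1 = 1.55 × 1.27 × 3.6 = 7.087 ft³/s
w_2 = (15.5 − 5.0)/2 = 5.25 ft; q_2 = 1.82 × 2.41 × 5.25 = 23.03 ft³/s
w_3 = (23.4 − 12.2)/2 = 5.6 ft; q_3 = 2.86 × 2.58 × 5.6 = 41.32 ft³/s
w_4 = (29.6 − 15.5)/2 = 7.05 ft; q_4 = 2.98 × 3.89 × 7.05 = 81.73 ft³/s
w_5 = (41.0 − 23.4)/2 = 8.8 ft; q_5 = 3.19 × 4.18 × 8.8 = 117.3 ft³/s
w_6 = (53.4 − 29.6)/2 = 11.9 ft; q_6 = 3.76 × 4.51 × 11.9 = 201.8 ft³/s
w_7 = (59.8 − 41.0)/2 = 9.4 ft; q_7 = 2.07 × 1.90 × 9.4 = 36.97 ft³/s
w_8 = (59.8 − 53.4)/2 = 3.2 ft; q_8 = 2.11 × 1.03 × 3.2 = 6.955 ft³/s
Q = Σ qᵢ = 516.2 ft³/s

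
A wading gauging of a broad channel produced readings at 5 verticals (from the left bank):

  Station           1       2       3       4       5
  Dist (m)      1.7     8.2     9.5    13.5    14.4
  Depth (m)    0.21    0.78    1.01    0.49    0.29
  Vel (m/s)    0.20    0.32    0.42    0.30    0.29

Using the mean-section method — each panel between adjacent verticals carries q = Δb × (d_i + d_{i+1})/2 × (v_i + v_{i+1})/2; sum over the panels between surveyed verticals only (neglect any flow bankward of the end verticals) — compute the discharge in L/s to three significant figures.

2450 L/s

Panel 1-2: Δb = 6.5 m, d̄ = (0.21+0.78)/2 = 0.495, v̄ = (0.20+0.32)/2 = 0.26 → q = 6.5×0.495×0.26 = 0.8366 m³/s
Panel 2-3: Δb = 1.3 m, d̄ = (0.78+1.01)/2 = 0.895, v̄ = (0.32+0.42)/2 = 0.37 → q = 1.3×0.895×0.37 = 0.4305 m³/s
Panel 3-4: Δb = 4 m, d̄ = (1.01+0.49)/2 = 0.75, v̄ = (0.42+0.30)/2 = 0.36 → q = 4×0.75×0.36 = 1.080 m³/s
Panel 4-5: Δb = 0.9 m, d̄ = (0.49+0.29)/2 = 0.39, v̄ = (0.30+0.29)/2 = 0.295 → q = 0.9×0.39×0.295 = 0.1035 m³/s
Q = Σ q = 2.451 m³/s
= 2.451 × 1000 = 2451 L/s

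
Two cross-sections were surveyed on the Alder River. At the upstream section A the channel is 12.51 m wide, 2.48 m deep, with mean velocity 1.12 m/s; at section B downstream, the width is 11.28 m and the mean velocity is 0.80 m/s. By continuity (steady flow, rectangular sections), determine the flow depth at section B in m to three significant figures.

3.85 m

Q = A₁V₁ = (12.51×2.48) × 1.12 = 34.75 m³/s
d₂ = Q/(b₂ V₂) = 34.75/(11.28×0.80) = 3.851 m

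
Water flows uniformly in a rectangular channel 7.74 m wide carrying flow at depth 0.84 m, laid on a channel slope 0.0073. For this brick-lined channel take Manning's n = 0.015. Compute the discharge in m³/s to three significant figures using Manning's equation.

A = b·y = 7.74 × 0.84 = 6.502 m²
P = b + 2y = 7.74 + 2×0.84 = 9.420 m
R = A/P = 6.502/9.420 = 0.6902 m
Q = (1/n)·A·R^(2/3)·S^(1/2) = (1/0.015) × 6.502 × 0.6902^(2/3) × 0.0073^(1/2) = 28.92 m³/s

28.9 m³/s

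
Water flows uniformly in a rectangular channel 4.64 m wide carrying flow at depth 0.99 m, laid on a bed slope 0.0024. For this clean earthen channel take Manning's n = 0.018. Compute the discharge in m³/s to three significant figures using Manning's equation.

A = b·y = 4.64 × 0.99 = 4.594 m²
P = b + 2y = 4.64 + 2×0.99 = 6.620 m
R = A/P = 4.594/6.620 = 0.6939 m
Q = (1/n)·A·R^(2/3)·S^(1/2) = (1/0.018) × 4.594 × 0.6939^(2/3) × 0.0024^(1/2) = 9.799 m³/s

9.80 m³/s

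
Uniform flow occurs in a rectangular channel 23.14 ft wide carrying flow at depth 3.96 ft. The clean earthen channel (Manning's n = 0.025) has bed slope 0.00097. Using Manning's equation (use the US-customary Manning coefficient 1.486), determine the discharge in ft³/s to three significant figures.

A = b·y = 23.14 × 3.96 = 91.63 ft²
P = b + 2y = 23.14 + 2×3.96 = 31.06 ft
R = A/P = 91.63/31.06 = 2.950 ft
Q = (1.486/n)·A·R^(2/3)·S^(1/2) = (1.486/0.025) × 91.63 × 2.950^(2/3) × 0.00097^(1/2) = 348.9 ft³/s

349 ft³/s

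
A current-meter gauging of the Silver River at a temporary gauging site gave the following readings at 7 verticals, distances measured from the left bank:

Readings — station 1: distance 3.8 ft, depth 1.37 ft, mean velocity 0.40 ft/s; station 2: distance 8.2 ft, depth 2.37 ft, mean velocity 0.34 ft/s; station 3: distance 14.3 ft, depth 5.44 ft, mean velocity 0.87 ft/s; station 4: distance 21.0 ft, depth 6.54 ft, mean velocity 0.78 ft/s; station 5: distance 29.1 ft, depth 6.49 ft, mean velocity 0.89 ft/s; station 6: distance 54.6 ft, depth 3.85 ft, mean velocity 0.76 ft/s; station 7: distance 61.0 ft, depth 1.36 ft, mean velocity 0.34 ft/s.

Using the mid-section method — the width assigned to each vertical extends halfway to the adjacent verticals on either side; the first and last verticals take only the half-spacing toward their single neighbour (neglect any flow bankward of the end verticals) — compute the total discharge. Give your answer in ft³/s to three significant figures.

219 ft³/s

w_1 = (8.2 − 3.8)/2 = 2.2 ft; q_1 = 0.40 × 1.37 × 2.2 = 1.206 ft³/s
w_2 = (14.3 − 3.8)/2 = 5.25 ft; q_2 = 0.34 × 2.37 × 5.25 = 4.230 ft³/s
w_3 = (21.0 − 8.2)/2 = 6.4 ft; q_3 = 0.87 × 5.44 × 6.4 = 30.29 ft³/s
w_4 = (29.1 − 14.3)/2 = 7.4 ft; q_4 = 0.78 × 6.54 × 7.4 = 37.75 ft³/s
w_5 = (54.6 − 21.0)/2 = 16.8 ft; q_5 = 0.89 × 6.49 × 16.8 = 97.04 ft³/s
w_6 = (61.0 − 29.1)/2 = 15.95 ft; q_6 = 0.76 × 3.85 × 15.95 = 46.67 ft³/s
w_7 = (61.0 − 54.6)/2 = 3.2 ft; q_7 = 0.34 × 1.36 × 3.2 = 1.480 ft³/s
Q = Σ qᵢ = 218.7 ft³/s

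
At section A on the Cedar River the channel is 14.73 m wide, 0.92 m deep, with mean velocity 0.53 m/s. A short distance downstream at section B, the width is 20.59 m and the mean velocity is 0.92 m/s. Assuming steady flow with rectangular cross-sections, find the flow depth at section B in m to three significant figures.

Q = A₁V₁ = (14.73×0.92) × 0.53 = 7.182 m³/s
d₂ = Q/(b₂ V₂) = 7.182/(20.59×0.92) = 0.3792 m

0.379 m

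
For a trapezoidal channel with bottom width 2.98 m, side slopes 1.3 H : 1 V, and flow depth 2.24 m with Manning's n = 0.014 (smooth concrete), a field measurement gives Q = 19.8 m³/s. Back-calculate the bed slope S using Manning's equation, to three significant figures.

0.000318

A = (b + z·y)·y = (2.98 + 1.3×2.24)×2.24 = 13.20 m²
P = b + 2y√(1+z²) = 2.98 + 2×2.24×√(1+1.3²) = 10.33 m
R = A/P = 13.20/10.33 = 1.278 m
S = (Q·n / (1·A·R^(2/3)))² = (19.8×0.014 / (1×13.20×1.178))² = 0.0003181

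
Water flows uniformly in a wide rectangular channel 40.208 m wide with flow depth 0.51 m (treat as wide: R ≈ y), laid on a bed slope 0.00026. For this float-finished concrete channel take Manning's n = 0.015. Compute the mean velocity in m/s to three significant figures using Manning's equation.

0.686 m/s

A = b·y = 40.208 × 0.51 = 20.51 m²
Wide channel: R ≈ y = 0.51 m
Q = (1/n)·A·R^(2/3)·S^(1/2) = (1/0.015) × 20.51 × 0.5100^(2/3) × 0.00026^(1/2) = 14.07 m³/s
V = Q/A = 14.07/20.51 = 0.6862 m/s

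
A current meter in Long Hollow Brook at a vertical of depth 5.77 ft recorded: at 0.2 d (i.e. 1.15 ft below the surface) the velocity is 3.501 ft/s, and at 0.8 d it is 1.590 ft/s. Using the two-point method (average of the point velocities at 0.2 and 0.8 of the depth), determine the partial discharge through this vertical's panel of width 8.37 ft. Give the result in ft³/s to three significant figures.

v̄ = (3.501 + 1.590) / 2 = 2.546 ft/s
q = v̄ × d × w = 2.546 × 5.77 × 8.37 = 122.9 ft³/s

123 ft³/s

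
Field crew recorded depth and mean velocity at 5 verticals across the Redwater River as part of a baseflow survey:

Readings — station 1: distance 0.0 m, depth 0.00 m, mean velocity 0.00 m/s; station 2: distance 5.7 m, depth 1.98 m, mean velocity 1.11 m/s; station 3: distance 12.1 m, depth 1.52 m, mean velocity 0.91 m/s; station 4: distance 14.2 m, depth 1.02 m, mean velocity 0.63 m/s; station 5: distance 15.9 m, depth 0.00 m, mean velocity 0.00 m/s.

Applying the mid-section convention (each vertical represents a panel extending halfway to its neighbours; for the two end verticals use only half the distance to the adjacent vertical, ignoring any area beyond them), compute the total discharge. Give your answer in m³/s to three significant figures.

w_2 = (12.1 − 0.0)/2 = 6.05 m; q_2 = 1.11 × 1.98 × 6.05 = 13.30 m³/s
w_3 = (14.2 − 5.7)/2 = 4.25 m; q_3 = 0.91 × 1.52 × 4.25 = 5.879 m³/s
w_4 = (15.9 − 12.1)/2 = 1.9 m; q_4 = 0.63 × 1.02 × 1.9 = 1.221 m³/s
Stations 1, 5 contribute zero (depth or velocity is 0).
Q = Σ qᵢ = 20.40 m³/s

20.4 m³/s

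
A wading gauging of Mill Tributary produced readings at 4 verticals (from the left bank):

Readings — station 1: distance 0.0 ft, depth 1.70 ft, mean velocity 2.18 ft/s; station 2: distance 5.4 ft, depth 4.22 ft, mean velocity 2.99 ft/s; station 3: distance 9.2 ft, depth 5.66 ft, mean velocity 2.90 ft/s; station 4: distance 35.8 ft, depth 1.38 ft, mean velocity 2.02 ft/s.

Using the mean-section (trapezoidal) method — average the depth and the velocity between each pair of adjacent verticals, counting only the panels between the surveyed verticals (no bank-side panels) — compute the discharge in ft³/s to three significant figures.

Panel 1-2: Δb = 5.4 ft, d̄ = (1.70+4.22)/2 = 2.96, v̄ = (2.18+2.99)/2 = 2.585 → q = 5.4×2.96×2.585 = 41.32 ft³/s
Panel 2-3: Δb = 3.8 ft, d̄ = (4.22+5.66)/2 = 4.94, v̄ = (2.99+2.90)/2 = 2.945 → q = 3.8×4.94×2.945 = 55.28 ft³/s
Panel 3-4: Δb = 26.6 ft, d̄ = (5.66+1.38)/2 = 3.52, v̄ = (2.90+2.02)/2 = 2.46 → q = 26.6×3.52×2.46 = 230.3 ft³/s
Q = Σ q = 326.9 ft³/s

327 ft³/s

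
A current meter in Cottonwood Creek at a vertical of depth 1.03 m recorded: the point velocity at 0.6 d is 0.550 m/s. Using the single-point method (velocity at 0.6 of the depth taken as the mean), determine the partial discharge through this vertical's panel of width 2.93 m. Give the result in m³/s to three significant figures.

v̄ = v₀.₆ = 0.550 m/s
q = v̄ × d × w = 0.5500 × 1.03 × 2.93 = 1.660 m³/s

1.66 m³/s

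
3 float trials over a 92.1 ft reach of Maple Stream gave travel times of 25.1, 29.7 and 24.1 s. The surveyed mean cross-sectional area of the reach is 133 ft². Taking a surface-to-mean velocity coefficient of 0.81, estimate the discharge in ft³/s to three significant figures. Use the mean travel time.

377 ft³/s

t̄ = (25.1 + 29.7 + 24.1) / 3 = 26.3 s
v_surface = L / t̄ = 92.1 / 26.3 = 3.502 ft/s
v_mean = 0.81 × 3.502 = 2.837 ft/s
Q = A × v_mean = 133 × 2.837 = 377.3 ft³/s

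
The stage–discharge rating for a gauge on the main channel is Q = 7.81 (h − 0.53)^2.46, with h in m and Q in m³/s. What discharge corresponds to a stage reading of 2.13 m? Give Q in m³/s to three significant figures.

24.8 m³/s

Q = 7.81 × (2.13 − 0.53)^2.46 = 7.81 × 1.6^2.46 = 24.82 m³/s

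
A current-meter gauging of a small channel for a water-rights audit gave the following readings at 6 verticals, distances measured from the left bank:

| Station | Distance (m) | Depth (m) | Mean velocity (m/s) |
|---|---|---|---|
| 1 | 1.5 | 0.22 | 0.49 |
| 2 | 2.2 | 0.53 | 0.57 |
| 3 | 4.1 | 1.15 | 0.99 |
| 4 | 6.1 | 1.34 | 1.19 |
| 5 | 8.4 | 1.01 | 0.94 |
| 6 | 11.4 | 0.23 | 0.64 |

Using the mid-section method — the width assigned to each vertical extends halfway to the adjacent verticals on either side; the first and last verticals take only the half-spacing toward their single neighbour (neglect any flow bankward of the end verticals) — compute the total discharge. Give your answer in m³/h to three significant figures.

31700 m³/h

w_1 = (2.2 − 1.5)/2 = 0.35 m; q_1 = 0.49 × 0.22 × 0.35 = 0.03773 m³/s
w_2 = (4.1 − 1.5)/2 = 1.3 m; q_2 = 0.57 × 0.53 × 1.3 = 0.3927 m³/s
w_3 = (6.1 − 2.2)/2 = 1.95 m; q_3 = 0.99 × 1.15 × 1.95 = 2.220 m³/s
w_4 = (8.4 − 4.1)/2 = 2.15 m; q_4 = 1.19 × 1.34 × 2.15 = 3.428 m³/s
w_5 = (11.4 − 6.1)/2 = 2.65 m; q_5 = 0.94 × 1.01 × 2.65 = 2.516 m³/s
w_6 = (11.4 − 8.4)/2 = 1.5 m; q_6 = 0.64 × 0.23 × 1.5 = 0.2208 m³/s
Q = Σ qᵢ = 8.816 m³/s
= 8.816 × 3600 = 31740 m³/h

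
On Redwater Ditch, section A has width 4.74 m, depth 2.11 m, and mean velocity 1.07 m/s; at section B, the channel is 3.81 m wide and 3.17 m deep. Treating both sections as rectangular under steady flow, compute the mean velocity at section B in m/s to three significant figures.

Q = A₁V₁ = (4.74×2.11) × 1.07 = 10.70 m³/s
A₂ = 3.81 × 3.17 = 12.08 m²
V₂ = Q/A₂ = 10.70/12.08 = 0.8861 m/s

0.886 m/s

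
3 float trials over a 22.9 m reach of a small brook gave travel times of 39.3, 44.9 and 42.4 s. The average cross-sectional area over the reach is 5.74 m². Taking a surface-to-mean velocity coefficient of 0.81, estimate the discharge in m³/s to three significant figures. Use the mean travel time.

t̄ = (39.3 + 44.9 + 42.4) / 3 = 42.2 s
v_surface = L / t̄ = 22.9 / 42.2 = 0.5427 m/s
v_mean = 0.81 × 0.5427 = 0.4395 m/s
Q = A × v_mean = 5.74 × 0.4395 = 2.523 m³/s

2.52 m³/s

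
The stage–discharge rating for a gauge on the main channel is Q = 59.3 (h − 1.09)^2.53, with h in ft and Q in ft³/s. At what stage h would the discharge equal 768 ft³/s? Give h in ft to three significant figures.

h − h₀ = (Q/C)^(1/b) = (768/59.3)^(1/2.53) = 2.752 ft
h = 1.09 + 2.752 = 3.842 ft

3.84 ft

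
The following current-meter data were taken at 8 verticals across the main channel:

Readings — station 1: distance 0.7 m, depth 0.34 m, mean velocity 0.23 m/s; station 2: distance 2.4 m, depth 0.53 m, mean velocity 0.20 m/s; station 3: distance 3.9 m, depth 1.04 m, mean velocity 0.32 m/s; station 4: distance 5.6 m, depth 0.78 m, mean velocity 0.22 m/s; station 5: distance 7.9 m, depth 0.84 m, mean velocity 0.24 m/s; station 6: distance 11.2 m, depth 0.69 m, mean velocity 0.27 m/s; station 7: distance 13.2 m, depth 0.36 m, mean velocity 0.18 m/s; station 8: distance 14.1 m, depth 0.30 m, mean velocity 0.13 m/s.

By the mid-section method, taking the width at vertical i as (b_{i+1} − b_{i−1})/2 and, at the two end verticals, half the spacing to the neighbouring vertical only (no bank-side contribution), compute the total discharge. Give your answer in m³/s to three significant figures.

w_1 = (2.4 − 0.7)/2 = 0.85 m; q_1 = 0.23 × 0.34 × 0.85 = 0.06647 m³/s
w_2 = (3.9 − 0.7)/2 = 1.6 m; q_2 = 0.20 × 0.53 × 1.6 = 0.1696 m³/s
w_3 = (5.6 − 2.4)/2 = 1.6 m; q_3 = 0.32 × 1.04 × 1.6 = 0.5325 m³/s
w_4 = (7.9 − 3.9)/2 = 2 m; q_4 = 0.22 × 0.78 × 2 = 0.3432 m³/s
w_5 = (11.2 − 5.6)/2 = 2.8 m; q_5 = 0.24 × 0.84 × 2.8 = 0.5645 m³/s
w_6 = (13.2 − 7.9)/2 = 2.65 m; q_6 = 0.27 × 0.69 × 2.65 = 0.4937 m³/s
w_7 = (14.1 − 11.2)/2 = 1.45 m; q_7 = 0.18 × 0.36 × 1.45 = 0.09396 m³/s
w_8 = (14.1 − 13.2)/2 = 0.45 m; q_8 = 0.13 × 0.30 × 0.45 = 0.01755 m³/s
Q = Σ qᵢ = 2.281 m³/s

2.28 m³/s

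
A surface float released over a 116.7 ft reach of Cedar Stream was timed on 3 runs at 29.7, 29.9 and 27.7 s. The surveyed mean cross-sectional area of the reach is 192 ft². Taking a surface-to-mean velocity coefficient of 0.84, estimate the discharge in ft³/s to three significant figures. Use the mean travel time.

647 ft³/s

t̄ = (29.7 + 29.9 + 27.7) / 3 = 29.1 s
v_surface = L / t̄ = 116.7 / 29.1 = 4.010 ft/s
v_mean = 0.84 × 4.010 = 3.369 ft/s
Q = A × v_mean = 192 × 3.369 = 646.8 ft³/s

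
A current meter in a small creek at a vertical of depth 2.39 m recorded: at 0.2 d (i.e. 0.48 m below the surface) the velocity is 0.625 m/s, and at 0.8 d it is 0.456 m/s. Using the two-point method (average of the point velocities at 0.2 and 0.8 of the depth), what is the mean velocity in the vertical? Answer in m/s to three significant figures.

0.541 m/s

v̄ = (0.625 + 0.456) / 2 = 0.5405 m/s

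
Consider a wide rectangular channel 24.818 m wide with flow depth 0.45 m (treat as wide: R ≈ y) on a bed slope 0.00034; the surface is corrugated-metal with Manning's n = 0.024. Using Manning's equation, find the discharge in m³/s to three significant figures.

5.04 m³/s

A = b·y = 24.818 × 0.45 = 11.17 m²
Wide channel: R ≈ y = 0.45 m
Q = (1/n)·A·R^(2/3)·S^(1/2) = (1/0.024) × 11.17 × 0.4500^(2/3) × 0.00034^(1/2) = 5.039 m³/s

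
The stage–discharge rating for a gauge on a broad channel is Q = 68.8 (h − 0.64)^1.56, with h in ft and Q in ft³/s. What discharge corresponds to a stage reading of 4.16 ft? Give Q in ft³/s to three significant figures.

490 ft³/s

Q = 68.8 × (4.16 − 0.64)^1.56 = 68.8 × 3.52^1.56 = 490.0 ft³/s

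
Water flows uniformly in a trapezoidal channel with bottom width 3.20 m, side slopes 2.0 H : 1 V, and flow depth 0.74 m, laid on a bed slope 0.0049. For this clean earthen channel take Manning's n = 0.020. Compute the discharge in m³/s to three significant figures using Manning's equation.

A = (b + z·y)·y = (3.20 + 2.0×0.74)×0.74 = 3.463 m²
P = b + 2y√(1+z²) = 3.20 + 2×0.74×√(1+2.0²) = 6.509 m
R = A/P = 3.463/6.509 = 0.5320 m
Q = (1/n)·A·R^(2/3)·S^(1/2) = (1/0.020) × 3.463 × 0.5320^(2/3) × 0.0049^(1/2) = 7.959 m³/s

7.96 m³/s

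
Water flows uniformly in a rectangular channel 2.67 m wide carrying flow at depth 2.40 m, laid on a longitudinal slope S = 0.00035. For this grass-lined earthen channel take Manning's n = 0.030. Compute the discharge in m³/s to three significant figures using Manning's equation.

A = b·y = 2.67 × 2.40 = 6.408 m²
P = b + 2y = 2.67 + 2×2.40 = 7.470 m
R = A/P = 6.408/7.470 = 0.8578 m
Q = (1/n)·A·R^(2/3)·S^(1/2) = (1/0.030) × 6.408 × 0.8578^(2/3) × 0.00035^(1/2) = 3.608 m³/s

3.61 m³/s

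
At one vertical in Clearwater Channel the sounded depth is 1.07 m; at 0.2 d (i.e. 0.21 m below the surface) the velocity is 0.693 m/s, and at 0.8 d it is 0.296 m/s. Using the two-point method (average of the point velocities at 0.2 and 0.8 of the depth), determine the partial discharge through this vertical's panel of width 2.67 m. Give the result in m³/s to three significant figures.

1.41 m³/s

v̄ = (0.693 + 0.296) / 2 = 0.4945 m/s
q = v̄ × d × w = 0.4945 × 1.07 × 2.67 = 1.413 m³/s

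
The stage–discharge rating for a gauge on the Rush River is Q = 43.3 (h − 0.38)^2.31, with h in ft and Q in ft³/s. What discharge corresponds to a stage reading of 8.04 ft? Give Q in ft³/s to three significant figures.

Q = 43.3 × (8.04 − 0.38)^2.31 = 43.3 × 7.66^2.31 = 4776 ft³/s

4780 ft³/s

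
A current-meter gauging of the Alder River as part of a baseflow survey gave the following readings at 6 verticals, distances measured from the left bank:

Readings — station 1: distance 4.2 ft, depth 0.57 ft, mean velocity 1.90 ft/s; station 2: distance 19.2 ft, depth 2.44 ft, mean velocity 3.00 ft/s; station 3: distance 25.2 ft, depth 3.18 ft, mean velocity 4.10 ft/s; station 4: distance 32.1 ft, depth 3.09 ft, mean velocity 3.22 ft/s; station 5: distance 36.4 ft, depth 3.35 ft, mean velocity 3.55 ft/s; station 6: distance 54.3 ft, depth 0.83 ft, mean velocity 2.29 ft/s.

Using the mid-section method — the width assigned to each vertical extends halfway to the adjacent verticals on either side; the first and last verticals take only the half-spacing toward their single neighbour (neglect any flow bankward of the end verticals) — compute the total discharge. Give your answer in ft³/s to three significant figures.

374 ft³/s

w_1 = (19.2 − 4.2)/2 = 7.5 ft; q_1 = 1.90 × 0.57 × 7.5 = 8.123 ft³/s
w_2 = (25.2 − 4.2)/2 = 10.5 ft; q_2 = 3.00 × 2.44 × 10.5 = 76.86 ft³/s
w_3 = (32.1 − 19.2)/2 = 6.45 ft; q_3 = 4.10 × 3.18 × 6.45 = 84.10 ft³/s
w_4 = (36.4 − 25.2)/2 = 5.6 ft; q_4 = 3.22 × 3.09 × 5.6 = 55.72 ft³/s
w_5 = (54.3 − 32.1)/2 = 11.1 ft; q_5 = 3.55 × 3.35 × 11.1 = 132.0 ft³/s
w_6 = (54.3 − 36.4)/2 = 8.95 ft; q_6 = 2.29 × 0.83 × 8.95 = 17.01 ft³/s
Q = Σ qᵢ = 373.8 ft³/s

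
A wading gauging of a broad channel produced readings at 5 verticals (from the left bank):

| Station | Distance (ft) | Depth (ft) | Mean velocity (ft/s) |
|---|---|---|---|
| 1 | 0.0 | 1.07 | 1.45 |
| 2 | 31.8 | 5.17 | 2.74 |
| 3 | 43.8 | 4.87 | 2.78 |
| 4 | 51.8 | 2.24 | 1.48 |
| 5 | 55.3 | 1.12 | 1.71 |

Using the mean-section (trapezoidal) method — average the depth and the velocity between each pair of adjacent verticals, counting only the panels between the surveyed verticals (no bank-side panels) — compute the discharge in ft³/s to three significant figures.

Panel 1-2: Δb = 31.8 ft, d̄ = (1.07+5.17)/2 = 3.12, v̄ = (1.45+2.74)/2 = 2.095 → q = 31.8×3.12×2.095 = 207.9 ft³/s
Panel 2-3: Δb = 12 ft, d̄ = (5.17+4.87)/2 = 5.02, v̄ = (2.74+2.78)/2 = 2.76 → q = 12×5.02×2.76 = 166.3 ft³/s
Panel 3-4: Δb = 8 ft, d̄ = (4.87+2.24)/2 = 3.555, v̄ = (2.78+1.48)/2 = 2.13 → q = 8×3.555×2.13 = 60.58 ft³/s
Panel 4-5: Δb = 3.5 ft, d̄ = (2.24+1.12)/2 = 1.68, v̄ = (1.48+1.71)/2 = 1.595 → q = 3.5×1.68×1.595 = 9.379 ft³/s
Q = Σ q = 444.1 ft³/s

444 ft³/s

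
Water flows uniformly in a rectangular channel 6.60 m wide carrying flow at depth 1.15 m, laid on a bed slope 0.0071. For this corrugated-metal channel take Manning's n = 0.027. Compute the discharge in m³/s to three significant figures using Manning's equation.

21.3 m³/s

A = b·y = 6.60 × 1.15 = 7.590 m²
P = b + 2y = 6.60 + 2×1.15 = 8.900 m
R = A/P = 7.590/8.900 = 0.8528 m
Q = (1/n)·A·R^(2/3)·S^(1/2) = (1/0.027) × 7.590 × 0.8528^(2/3) × 0.0071^(1/2) = 21.30 m³/s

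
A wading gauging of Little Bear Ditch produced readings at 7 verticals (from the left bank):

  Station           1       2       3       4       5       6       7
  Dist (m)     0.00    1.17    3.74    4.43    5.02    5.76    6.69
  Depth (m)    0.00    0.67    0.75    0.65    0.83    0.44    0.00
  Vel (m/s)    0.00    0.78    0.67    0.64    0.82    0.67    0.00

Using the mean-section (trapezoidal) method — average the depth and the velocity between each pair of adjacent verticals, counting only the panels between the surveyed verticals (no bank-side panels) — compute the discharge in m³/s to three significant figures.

Panel 1-2: Δb = 1.17 m, d̄ = (0.00+0.67)/2 = 0.335, v̄ = (0.00+0.78)/2 = 0.39 → q = 1.17×0.335×0.39 = 0.1529 m³/s
Panel 2-3: Δb = 2.57 m, d̄ = (0.67+0.75)/2 = 0.71, v̄ = (0.78+0.67)/2 = 0.725 → q = 2.57×0.71×0.725 = 1.323 m³/s
Panel 3-4: Δb = 0.69 m, d̄ = (0.75+0.65)/2 = 0.7, v̄ = (0.67+0.64)/2 = 0.655 → q = 0.69×0.7×0.655 = 0.3164 m³/s
Panel 4-5: Δb = 0.59 m, d̄ = (0.65+0.83)/2 = 0.74, v̄ = (0.64+0.82)/2 = 0.73 → q = 0.59×0.74×0.73 = 0.3187 m³/s
Panel 5-6: Δb = 0.74 m, d̄ = (0.83+0.44)/2 = 0.635, v̄ = (0.82+0.67)/2 = 0.745 → q = 0.74×0.635×0.745 = 0.3501 m³/s
Panel 6-7: Δb = 0.93 m, d̄ = (0.44+0.00)/2 = 0.22, v̄ = (0.67+0.00)/2 = 0.335 → q = 0.93×0.22×0.335 = 0.06854 m³/s
Q = Σ q = 2.529 m³/s

2.53 m³/s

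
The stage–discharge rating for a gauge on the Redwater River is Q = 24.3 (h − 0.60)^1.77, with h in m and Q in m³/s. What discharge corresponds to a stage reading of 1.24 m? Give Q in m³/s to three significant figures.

11.0 m³/s

Q = 24.3 × (1.24 − 0.60)^1.77 = 24.3 × 0.64^1.77 = 11.03 m³/s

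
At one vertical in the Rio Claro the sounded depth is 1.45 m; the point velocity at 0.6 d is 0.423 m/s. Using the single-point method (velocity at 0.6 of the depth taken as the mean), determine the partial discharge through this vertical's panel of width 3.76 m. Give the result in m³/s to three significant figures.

v̄ = v₀.₆ = 0.423 m/s
q = v̄ × d × w = 0.4230 × 1.45 × 3.76 = 2.306 m³/s

2.31 m³/s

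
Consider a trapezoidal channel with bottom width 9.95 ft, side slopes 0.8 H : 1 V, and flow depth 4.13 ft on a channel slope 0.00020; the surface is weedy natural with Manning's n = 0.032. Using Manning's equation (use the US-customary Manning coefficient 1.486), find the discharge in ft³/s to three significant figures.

69.1 ft³/s

A = (b + z·y)·y = (9.95 + 0.8×4.13)×4.13 = 54.74 ft²
P = b + 2y√(1+z²) = 9.95 + 2×4.13×√(1+0.8²) = 20.53 ft
R = A/P = 54.74/20.53 = 2.667 ft
Q = (1.486/n)·A·R^(2/3)·S^(1/2) = (1.486/0.032) × 54.74 × 2.667^(2/3) × 0.00020^(1/2) = 69.13 ft³/s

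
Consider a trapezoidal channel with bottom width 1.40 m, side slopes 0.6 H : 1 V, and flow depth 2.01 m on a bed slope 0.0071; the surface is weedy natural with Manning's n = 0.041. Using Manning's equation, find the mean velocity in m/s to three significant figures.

A = (b + z·y)·y = (1.40 + 0.6×2.01)×2.01 = 5.238 m²
P = b + 2y√(1+z²) = 1.40 + 2×2.01×√(1+0.6²) = 6.088 m
R = A/P = 5.238/6.088 = 0.8604 m
Q = (1/n)·A·R^(2/3)·S^(1/2) = (1/0.041) × 5.238 × 0.8604^(2/3) × 0.0071^(1/2) = 9.738 m³/s
V = Q/A = 9.738/5.238 = 1.859 m/s

1.86 m/s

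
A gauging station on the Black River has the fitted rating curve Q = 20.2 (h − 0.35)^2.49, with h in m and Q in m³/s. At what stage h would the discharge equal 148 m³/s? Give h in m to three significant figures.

2.58 m

h − h₀ = (Q/C)^(1/b) = (148/20.2)^(1/2.49) = 2.225 m
h = 0.35 + 2.225 = 2.575 m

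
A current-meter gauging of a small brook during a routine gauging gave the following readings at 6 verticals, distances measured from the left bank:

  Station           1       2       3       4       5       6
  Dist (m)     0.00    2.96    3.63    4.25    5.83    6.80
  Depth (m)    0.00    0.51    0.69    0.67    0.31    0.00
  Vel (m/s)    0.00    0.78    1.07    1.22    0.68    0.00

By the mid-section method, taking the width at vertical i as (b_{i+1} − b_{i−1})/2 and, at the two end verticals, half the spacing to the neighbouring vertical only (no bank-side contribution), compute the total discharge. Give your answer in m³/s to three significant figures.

w_2 = (3.63 − 0.00)/2 = 1.815 m; q_2 = 0.78 × 0.51 × 1.815 = 0.7220 m³/s
w_3 = (4.25 − 2.96)/2 = 0.645 m; q_3 = 1.07 × 0.69 × 0.645 = 0.4762 m³/s
w_4 = (5.83 − 3.63)/2 = 1.1 m; q_4 = 1.22 × 0.67 × 1.1 = 0.8991 m³/s
w_5 = (6.80 − 4.25)/2 = 1.275 m; q_5 = 0.68 × 0.31 × 1.275 = 0.2688 m³/s
Stations 1, 6 contribute zero (depth or velocity is 0).
Q = Σ qᵢ = 2.366 m³/s

2.37 m³/s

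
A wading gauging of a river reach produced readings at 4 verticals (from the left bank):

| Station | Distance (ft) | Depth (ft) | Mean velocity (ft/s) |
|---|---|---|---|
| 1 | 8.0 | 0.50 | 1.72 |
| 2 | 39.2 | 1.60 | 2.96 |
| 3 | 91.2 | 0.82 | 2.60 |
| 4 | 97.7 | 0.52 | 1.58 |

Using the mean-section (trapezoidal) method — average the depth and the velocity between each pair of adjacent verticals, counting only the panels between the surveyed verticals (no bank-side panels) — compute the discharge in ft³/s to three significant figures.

261 ft³/s

Panel 1-2: Δb = 31.2 ft, d̄ = (0.50+1.60)/2 = 1.05, v̄ = (1.72+2.96)/2 = 2.34 → q = 31.2×1.05×2.34 = 76.66 ft³/s
Panel 2-3: Δb = 52 ft, d̄ = (1.60+0.82)/2 = 1.21, v̄ = (2.96+2.60)/2 = 2.78 → q = 52×1.21×2.78 = 174.9 ft³/s
Panel 3-4: Δb = 6.5 ft, d̄ = (0.82+0.52)/2 = 0.67, v̄ = (2.60+1.58)/2 = 2.09 → q = 6.5×0.67×2.09 = 9.102 ft³/s
Q = Σ q = 260.7 ft³/s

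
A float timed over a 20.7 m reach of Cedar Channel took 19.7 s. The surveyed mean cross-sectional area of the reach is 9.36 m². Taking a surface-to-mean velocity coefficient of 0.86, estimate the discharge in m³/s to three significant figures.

8.46 m³/s

v_surface = L / t̄ = 20.7 / 19.7 = 1.051 m/s
v_mean = 0.86 × 1.051 = 0.9037 m/s
Q = A × v_mean = 9.36 × 0.9037 = 8.458 m³/s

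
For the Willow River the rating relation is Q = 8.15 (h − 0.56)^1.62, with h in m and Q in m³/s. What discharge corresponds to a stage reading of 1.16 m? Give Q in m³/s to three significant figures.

3.56 m³/s

Q = 8.15 × (1.16 − 0.56)^1.62 = 8.15 × 0.6^1.62 = 3.563 m³/s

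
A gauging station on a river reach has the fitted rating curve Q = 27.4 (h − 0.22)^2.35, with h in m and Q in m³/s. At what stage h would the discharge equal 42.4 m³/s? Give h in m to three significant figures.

1.42 m

h − h₀ = (Q/C)^(1/b) = (42.4/27.4)^(1/2.35) = 1.204 m
h = 0.22 + 1.204 = 1.424 m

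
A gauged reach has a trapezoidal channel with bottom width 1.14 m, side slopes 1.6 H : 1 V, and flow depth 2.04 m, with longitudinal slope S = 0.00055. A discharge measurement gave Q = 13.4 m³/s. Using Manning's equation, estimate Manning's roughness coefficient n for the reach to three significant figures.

0.0159

A = (b + z·y)·y = (1.14 + 1.6×2.04)×2.04 = 8.984 m²
P = b + 2y√(1+z²) = 1.14 + 2×2.04×√(1+1.6²) = 8.838 m
R = A/P = 8.984/8.838 = 1.017 m
n = (1/Q)·A·R^(2/3)·S^(1/2) = (1/13.4) × 8.984 × 1.011 × 0.02345 = 0.01590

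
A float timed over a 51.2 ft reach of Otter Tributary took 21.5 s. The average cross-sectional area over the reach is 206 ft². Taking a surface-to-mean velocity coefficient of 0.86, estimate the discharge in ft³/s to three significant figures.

422 ft³/s

v_surface = L / t̄ = 51.2 / 21.5 = 2.381 ft/s
v_mean = 0.86 × 2.381 = 2.048 ft/s
Q = A × v_mean = 206 × 2.048 = 421.9 ft³/s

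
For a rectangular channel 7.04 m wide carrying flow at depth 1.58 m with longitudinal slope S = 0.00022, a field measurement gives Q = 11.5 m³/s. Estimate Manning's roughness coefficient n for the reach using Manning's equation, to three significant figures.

0.0152

A = b·y = 7.04 × 1.58 = 11.12 m²
P = b + 2y = 7.04 + 2×1.58 = 10.20 m
R = A/P = 11.12/10.20 = 1.091 m
n = (1/Q)·A·R^(2/3)·S^(1/2) = (1/11.5) × 11.12 × 1.059 × 0.01483 = 0.01520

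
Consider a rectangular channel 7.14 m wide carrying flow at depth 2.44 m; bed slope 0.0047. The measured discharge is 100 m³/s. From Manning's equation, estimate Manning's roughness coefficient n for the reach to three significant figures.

A = b·y = 7.14 × 2.44 = 17.42 m²
P = b + 2y = 7.14 + 2×2.44 = 12.02 m
R = A/P = 17.42/12.02 = 1.449 m
n = (1/Q)·A·R^(2/3)·S^(1/2) = (1/100) × 17.42 × 1.281 × 0.06856 = 0.01530

0.0153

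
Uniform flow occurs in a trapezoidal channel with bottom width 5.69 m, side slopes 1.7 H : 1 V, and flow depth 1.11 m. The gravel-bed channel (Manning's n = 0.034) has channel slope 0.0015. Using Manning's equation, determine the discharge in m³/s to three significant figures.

8.50 m³/s

A = (b + z·y)·y = (5.69 + 1.7×1.11)×1.11 = 8.410 m²
P = b + 2y√(1+z²) = 5.69 + 2×1.11×√(1+1.7²) = 10.07 m
R = A/P = 8.410/10.07 = 0.8353 m
Q = (1/n)·A·R^(2/3)·S^(1/2) = (1/0.034) × 8.410 × 0.8353^(2/3) × 0.0015^(1/2) = 8.497 m³/s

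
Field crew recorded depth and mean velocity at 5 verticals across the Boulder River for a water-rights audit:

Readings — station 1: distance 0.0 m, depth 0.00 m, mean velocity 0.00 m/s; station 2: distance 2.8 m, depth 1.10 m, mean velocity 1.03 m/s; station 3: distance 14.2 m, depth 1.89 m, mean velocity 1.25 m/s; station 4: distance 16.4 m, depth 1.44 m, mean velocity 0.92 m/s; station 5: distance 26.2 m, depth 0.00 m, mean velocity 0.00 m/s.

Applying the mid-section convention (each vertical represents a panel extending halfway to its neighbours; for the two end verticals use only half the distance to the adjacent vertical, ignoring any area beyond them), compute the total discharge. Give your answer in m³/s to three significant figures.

w_2 = (14.2 − 0.0)/2 = 7.1 m; q_2 = 1.03 × 1.10 × 7.1 = 8.044 m³/s
w_3 = (16.4 − 2.8)/2 = 6.8 m; q_3 = 1.25 × 1.89 × 6.8 = 16.07 m³/s
w_4 = (26.2 − 14.2)/2 = 6 m; q_4 = 0.92 × 1.44 × 6 = 7.949 m³/s
Stations 1, 5 contribute zero (depth or velocity is 0).
Q = Σ qᵢ = 32.06 m³/s

32.1 m³/s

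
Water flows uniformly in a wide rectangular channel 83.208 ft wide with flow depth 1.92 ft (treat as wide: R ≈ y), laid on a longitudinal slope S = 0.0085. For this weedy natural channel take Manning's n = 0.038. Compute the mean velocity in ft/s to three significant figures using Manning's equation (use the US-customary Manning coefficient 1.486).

A = b·y = 83.208 × 1.92 = 159.8 ft²
Wide channel: R ≈ y = 1.92 ft
Q = (1.486/n)·A·R^(2/3)·S^(1/2) = (1.486/0.038) × 159.8 × 1.920^(2/3) × 0.0085^(1/2) = 889.8 ft³/s
V = Q/A = 889.8/159.8 = 5.569 ft/s

5.57 ft/s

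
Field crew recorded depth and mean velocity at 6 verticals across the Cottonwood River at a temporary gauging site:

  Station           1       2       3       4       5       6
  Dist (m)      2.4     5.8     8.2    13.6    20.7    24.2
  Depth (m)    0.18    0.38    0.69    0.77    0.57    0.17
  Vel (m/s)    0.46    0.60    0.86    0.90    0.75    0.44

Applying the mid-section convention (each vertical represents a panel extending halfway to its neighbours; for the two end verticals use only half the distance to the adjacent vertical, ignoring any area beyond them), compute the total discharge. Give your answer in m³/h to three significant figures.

35400 m³/h

w_1 = (5.8 − 2.4)/2 = 1.7 m; q_1 = 0.46 × 0.18 × 1.7 = 0.1408 m³/s
w_2 = (8.2 − 2.4)/2 = 2.9 m; q_2 = 0.60 × 0.38 × 2.9 = 0.6612 m³/s
w_3 = (13.6 − 5.8)/2 = 3.9 m; q_3 = 0.86 × 0.69 × 3.9 = 2.314 m³/s
w_4 = (20.7 − 8.2)/2 = 6.25 m; q_4 = 0.90 × 0.77 × 6.25 = 4.331 m³/s
w_5 = (24.2 − 13.6)/2 = 5.3 m; q_5 = 0.75 × 0.57 × 5.3 = 2.266 m³/s
w_6 = (24.2 − 20.7)/2 = 1.75 m; q_6 = 0.44 × 0.17 × 1.75 = 0.1309 m³/s
Q = Σ qᵢ = 9.844 m³/s
= 9.844 × 3600 = 35440 m³/h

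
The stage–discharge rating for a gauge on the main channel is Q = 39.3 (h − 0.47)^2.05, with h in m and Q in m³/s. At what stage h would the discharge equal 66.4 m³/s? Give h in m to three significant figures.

1.76 m

h − h₀ = (Q/C)^(1/b) = (66.4/39.3)^(1/2.05) = 1.292 m
h = 0.47 + 1.292 = 1.762 m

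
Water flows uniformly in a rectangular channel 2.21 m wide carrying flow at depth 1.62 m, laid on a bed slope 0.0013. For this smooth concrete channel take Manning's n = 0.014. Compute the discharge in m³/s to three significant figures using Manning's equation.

6.97 m³/s

A = b·y = 2.21 × 1.62 = 3.580 m²
P = b + 2y = 2.21 + 2×1.62 = 5.450 m
R = A/P = 3.580/5.450 = 0.6569 m
Q = (1/n)·A·R^(2/3)·S^(1/2) = (1/0.014) × 3.580 × 0.6569^(2/3) × 0.0013^(1/2) = 6.968 m³/s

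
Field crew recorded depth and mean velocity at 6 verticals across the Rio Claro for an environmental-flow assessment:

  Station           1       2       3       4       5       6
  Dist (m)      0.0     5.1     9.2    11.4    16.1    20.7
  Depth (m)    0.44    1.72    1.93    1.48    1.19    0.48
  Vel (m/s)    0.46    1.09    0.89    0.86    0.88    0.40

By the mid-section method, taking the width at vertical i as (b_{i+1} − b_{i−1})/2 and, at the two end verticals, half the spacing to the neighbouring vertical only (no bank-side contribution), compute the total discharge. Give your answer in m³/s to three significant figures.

24.3 m³/s

w_1 = (5.1 − 0.0)/2 = 2.55 m; q_1 = 0.46 × 0.44 × 2.55 = 0.5161 m³/s
w_2 = (9.2 − 0.0)/2 = 4.6 m; q_2 = 1.09 × 1.72 × 4.6 = 8.624 m³/s
w_3 = (11.4 − 5.1)/2 = 3.15 m; q_3 = 0.89 × 1.93 × 3.15 = 5.411 m³/s
w_4 = (16.1 − 9.2)/2 = 3.45 m; q_4 = 0.86 × 1.48 × 3.45 = 4.391 m³/s
w_5 = (20.7 − 11.4)/2 = 4.65 m; q_5 = 0.88 × 1.19 × 4.65 = 4.869 m³/s
w_6 = (20.7 − 16.1)/2 = 2.3 m; q_6 = 0.40 × 0.48 × 2.3 = 0.4416 m³/s
Q = Σ qᵢ = 24.25 m³/s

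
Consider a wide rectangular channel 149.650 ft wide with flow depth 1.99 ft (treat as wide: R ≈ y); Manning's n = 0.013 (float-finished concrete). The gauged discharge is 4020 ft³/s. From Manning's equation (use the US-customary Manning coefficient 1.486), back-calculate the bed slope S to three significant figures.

A = b·y = 149.650 × 1.99 = 297.8 ft²
Wide channel: R ≈ y = 1.99 ft
S = (Q·n / (1.486·A·R^(2/3)))² = (4020×0.013 / (1.486×297.8×1.582))² = 0.005571

0.00557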